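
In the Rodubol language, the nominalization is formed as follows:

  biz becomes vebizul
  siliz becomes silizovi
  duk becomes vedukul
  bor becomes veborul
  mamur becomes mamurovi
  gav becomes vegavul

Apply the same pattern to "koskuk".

koskukovi

"koskuk" has 2 vowels. The stems with 2 vowels (mamur → mamurovi, siliz → silizovi) add -ovi.
The other pattern: stems with 1 vowel add ve- … -ul around the stem.
So koskuk → koskukovi.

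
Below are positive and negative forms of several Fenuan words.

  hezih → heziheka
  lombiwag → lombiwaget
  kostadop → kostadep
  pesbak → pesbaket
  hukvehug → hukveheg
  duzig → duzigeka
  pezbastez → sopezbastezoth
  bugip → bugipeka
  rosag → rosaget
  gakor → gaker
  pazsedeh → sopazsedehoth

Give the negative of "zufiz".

kostadop and bugip both end in -p yet inflect differently (kostadep, bugipeka), so the final letter is not what conditions the rule; the last vowel is.
"zufiz" has last vowel 'i'. The stems whose last vowel is 'i' (bugip → bugipeka, hezih → heziheka, duzig → duzigeka) add -eka.
So zufiz → zufizeka.

zufizeka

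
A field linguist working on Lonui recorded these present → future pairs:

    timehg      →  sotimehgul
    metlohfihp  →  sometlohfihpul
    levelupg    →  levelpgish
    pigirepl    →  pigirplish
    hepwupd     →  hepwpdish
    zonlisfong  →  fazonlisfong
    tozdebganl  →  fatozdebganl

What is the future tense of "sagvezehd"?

zonlisfong and timehg both end in -g yet inflect differently (fazonlisfong, sotimehgul), so the final letter is not what conditions the rule; the second-to-last letter is.
"sagvezehd" has second-to-last letter 'h'. The stems whose second-to-last letter is 'h' (metlohfihp → sometlohfihpul, timehg → sotimehgul) add so- … -ul around the stem.
So sagvezehd → sosagvezehdul.

sosagvezehdul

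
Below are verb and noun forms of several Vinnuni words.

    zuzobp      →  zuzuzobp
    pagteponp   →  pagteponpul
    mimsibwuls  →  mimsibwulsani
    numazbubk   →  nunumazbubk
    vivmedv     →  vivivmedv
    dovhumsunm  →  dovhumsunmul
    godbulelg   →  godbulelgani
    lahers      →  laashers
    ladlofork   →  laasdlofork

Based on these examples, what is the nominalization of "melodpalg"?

"melodpalg" has second-to-last letter 'l'. The stems whose second-to-last letter is 'l' (godbulelg → godbulelgani, mimsibwuls → mimsibwulsani) add -ani.
The other patterns: stems whose second-to-last letter is 'n' add -ul; stems whose second-to-last letter is 'b' or 'd' repeat the first consonant+vowel as a prefix; stems whose second-to-last letter is 'r' insert -as- after the first vowel.
So melodpalg → melodpalgani.

melodpalgani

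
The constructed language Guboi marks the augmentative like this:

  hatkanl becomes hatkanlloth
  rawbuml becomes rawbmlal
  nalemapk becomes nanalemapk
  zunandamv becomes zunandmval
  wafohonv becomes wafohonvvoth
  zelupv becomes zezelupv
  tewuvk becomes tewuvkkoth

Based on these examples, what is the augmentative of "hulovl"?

zunandamv and zelupv both end in -v yet inflect differently (zunandmval, zezelupv), so the final letter is not what conditions the rule; the second-to-last letter is.
"hulovl" has second-to-last letter 'v'. The one such stem in the data (tewuvk → tewuvkkoth) doubles the final consonant and adds -oth (as do wafohonv, hatkanl), so the same rule applies.
The other patterns: stems whose second-to-last letter is 'm' delete the last vowel and add -al; stems whose second-to-last letter is 'p' repeat the first consonant+vowel as a prefix.
So hulovl → hulovlloth.

hulovlloth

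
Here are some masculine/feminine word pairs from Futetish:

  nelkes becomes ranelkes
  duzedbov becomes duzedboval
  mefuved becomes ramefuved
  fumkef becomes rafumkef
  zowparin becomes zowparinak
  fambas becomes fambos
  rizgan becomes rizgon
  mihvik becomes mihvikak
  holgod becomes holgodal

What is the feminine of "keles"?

fambas and nelkes both end in -s yet inflect differently (fambos, ranelkes), so the final letter is not what conditions the rule; the last vowel is.
"keles" has last vowel 'e'. The stems whose last vowel is 'e' (fumkef → rafumkef, mefuved → ramefuved, nelkes → ranelkes) add the prefix ra-.
So keles → rakeles.

rakeles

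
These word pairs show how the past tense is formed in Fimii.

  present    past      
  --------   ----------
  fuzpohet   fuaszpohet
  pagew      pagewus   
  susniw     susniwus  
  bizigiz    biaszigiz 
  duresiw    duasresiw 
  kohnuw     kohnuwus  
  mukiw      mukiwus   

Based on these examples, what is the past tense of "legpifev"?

leasgpifev

susniw and duresiw both end in -w yet inflect differently (susniwus, duasresiw), so the final letter is not what conditions the rule; the number of vowels is.
"legpifev" has 3 vowels. The stems with 3 vowels (fuzpohet → fuaszpohet, bizigiz → biaszigiz, duresiw → duasresiw) insert -as- after the first vowel.
So legpifev → leasgpifev.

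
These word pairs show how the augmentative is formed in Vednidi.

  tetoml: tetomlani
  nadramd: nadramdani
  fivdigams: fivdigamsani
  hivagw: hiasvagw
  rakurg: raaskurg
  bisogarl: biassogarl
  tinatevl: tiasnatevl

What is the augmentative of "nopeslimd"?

"nopeslimd" has second-to-last letter 'm'. The stems whose second-to-last letter is 'm' (tetoml → tetomlani, nadramd → nadramdani, fivdigams → fivdigamsani) add -ani.
So nopeslimd → nopeslimdani.

nopeslimdani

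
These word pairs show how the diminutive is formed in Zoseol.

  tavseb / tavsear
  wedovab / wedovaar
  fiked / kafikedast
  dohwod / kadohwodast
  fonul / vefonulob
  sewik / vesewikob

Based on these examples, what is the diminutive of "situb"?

tavseb and fiked both have last vowel 'e' yet inflect differently (tavsear, kafikedast), so the last vowel is not what conditions the rule; the final letter is.
"situb" ends in -b. The stems ending in -b (tavseb → tavsear, wedovab → wedovaar) drop the final letter and add -ar.
The other patterns: stems ending in -d add ka- … -ast around the stem; stems ending in -k or -l add ve- … -ob around the stem.
So situb → situar.

situar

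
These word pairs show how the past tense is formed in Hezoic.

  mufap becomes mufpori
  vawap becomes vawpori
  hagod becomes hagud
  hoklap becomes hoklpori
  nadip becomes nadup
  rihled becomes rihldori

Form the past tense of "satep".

hagod and rihled both end in -d yet inflect differently (hagud, rihldori), so the final letter is not what conditions the rule; the last vowel is.
"satep" has last vowel 'e'. The one such stem in the data (rihled → rihldori) deletes the last vowel and adds -ori (as do mufap, hoklap), so the same rule applies.
The other pattern: stems whose last vowel is 'i' or 'o' change the last vowel to 'u'.
So satep → satpori.

satpori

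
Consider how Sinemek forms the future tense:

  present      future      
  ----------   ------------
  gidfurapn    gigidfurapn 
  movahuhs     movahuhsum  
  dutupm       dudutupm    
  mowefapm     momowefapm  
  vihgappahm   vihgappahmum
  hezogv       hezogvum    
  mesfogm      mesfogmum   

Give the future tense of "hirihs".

mowefapm and vihgappahm both end in -m yet inflect differently (momowefapm, vihgappahmum), so the final letter is not what conditions the rule; the second-to-last letter is.
"hirihs" has second-to-last letter 'h'. The stems whose second-to-last letter is 'h' (vihgappahm → vihgappahmum, movahuhs → movahuhsum) add -um.
So hirihs → hirihsum.

hirihsum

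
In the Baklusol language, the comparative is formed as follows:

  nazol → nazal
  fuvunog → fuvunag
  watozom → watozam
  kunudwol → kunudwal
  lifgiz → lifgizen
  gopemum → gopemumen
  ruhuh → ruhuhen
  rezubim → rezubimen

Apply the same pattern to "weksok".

watozom and gopemum both end in -m yet inflect differently (watozam, gopemumen), so the final letter is not what conditions the rule; the last vowel is.
"weksok" has last vowel 'o'. The stems whose last vowel is 'o' (nazol → nazal, fuvunog → fuvunag, watozom → watozam) change the last vowel to 'a'.
So weksok → weksak.

weksak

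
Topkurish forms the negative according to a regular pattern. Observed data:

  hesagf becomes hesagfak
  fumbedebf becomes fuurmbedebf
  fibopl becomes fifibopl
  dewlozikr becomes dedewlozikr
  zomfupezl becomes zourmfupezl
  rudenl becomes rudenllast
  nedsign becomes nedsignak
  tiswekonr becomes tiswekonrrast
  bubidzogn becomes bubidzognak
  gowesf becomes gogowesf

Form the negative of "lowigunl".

rudenl and zomfupezl both end in -l yet inflect differently (rudenllast, zourmfupezl), so the final letter is not what conditions the rule; the second-to-last letter is.
"lowigunl" has second-to-last letter 'n'. The stems whose second-to-last letter is 'n' (tiswekonr → tiswekonrrast, rudenl → rudenllast) double the final consonant and add -ast.
The other patterns: stems whose second-to-last letter is 'g' add -ak; stems whose second-to-last letter is 'b' or 'z' insert -ur- after the first vowel; stems whose second-to-last letter is 'k', 'p' or 's' repeat the first consonant+vowel as a prefix.
So lowigunl → lowigunllast.

lowigunllast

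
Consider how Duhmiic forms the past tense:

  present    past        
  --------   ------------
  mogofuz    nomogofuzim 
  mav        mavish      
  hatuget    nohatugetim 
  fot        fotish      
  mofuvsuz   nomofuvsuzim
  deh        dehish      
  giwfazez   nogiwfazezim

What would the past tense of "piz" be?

fot and hatuget both end in -t yet inflect differently (fotish, nohatugetim), so the final letter is not what conditions the rule; the number of vowels is.
"piz" has 1 vowel. The stems with 1 vowel (deh → dehish, fot → fotish, mav → mavish) add -ish.
The other pattern: stems with 3 vowels add no- … -im around the stem.
So piz → pizish.

pizish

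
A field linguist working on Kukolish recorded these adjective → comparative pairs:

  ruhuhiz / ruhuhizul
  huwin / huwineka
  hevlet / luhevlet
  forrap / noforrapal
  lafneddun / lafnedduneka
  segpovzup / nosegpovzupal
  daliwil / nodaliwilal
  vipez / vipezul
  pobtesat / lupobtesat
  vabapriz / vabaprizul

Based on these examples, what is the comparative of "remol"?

huwin and ruhuhiz both have last vowel 'i' yet inflect differently (huwineka, ruhuhizul), so the last vowel is not what conditions the rule; the final letter is.
"remol" ends in -l. The one such stem in the data (daliwil → nodaliwilal) adds no- … -al around the stem, so the same rule applies.
The other patterns: stems ending in -n add -eka; stems ending in -z add -ul; stems ending in -t add the prefix lu-.
So remol → noremolal.

noremolal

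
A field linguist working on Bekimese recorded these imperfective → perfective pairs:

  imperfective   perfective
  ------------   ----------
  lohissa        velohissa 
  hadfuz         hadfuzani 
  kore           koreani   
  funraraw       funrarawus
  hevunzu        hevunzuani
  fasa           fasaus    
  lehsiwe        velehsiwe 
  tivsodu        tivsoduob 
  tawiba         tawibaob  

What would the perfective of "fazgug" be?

fazgugus

kore and lehsiwe both end in -e yet inflect differently (koreani, velehsiwe), so the final letter is not what conditions the rule; the first letter is.
"fazgug" begins with f-. The stems beginning with f- (fasa → fasaus, funraraw → funrarawus) add -us.
So fazgug → fazgugus.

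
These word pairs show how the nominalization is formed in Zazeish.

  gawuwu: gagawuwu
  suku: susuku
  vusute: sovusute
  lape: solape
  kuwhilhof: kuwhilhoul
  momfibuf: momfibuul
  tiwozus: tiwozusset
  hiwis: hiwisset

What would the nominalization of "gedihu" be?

"gedihu" ends in -u. The stems ending in -u (gawuwu → gagawuwu, suku → susuku) repeat the first consonant+vowel as a prefix.
The other patterns: stems ending in -e add the prefix so-; stems ending in -f drop the final letter and add -ul; stems ending in -s double the final consonant and add -et.
So gedihu → gegedihu.

gegedihu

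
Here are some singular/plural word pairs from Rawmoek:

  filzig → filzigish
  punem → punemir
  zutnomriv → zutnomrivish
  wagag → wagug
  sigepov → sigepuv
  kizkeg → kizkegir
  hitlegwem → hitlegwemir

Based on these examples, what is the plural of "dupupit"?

kizkeg and wagag both end in -g yet inflect differently (kizkegir, wagug), so the final letter is not what conditions the rule; the last vowel is.
"dupupit" has last vowel 'i'. The stems whose last vowel is 'i' (filzig → filzigish, zutnomriv → zutnomrivish) add -ish.
So dupupit → dupupitish.

dupupitish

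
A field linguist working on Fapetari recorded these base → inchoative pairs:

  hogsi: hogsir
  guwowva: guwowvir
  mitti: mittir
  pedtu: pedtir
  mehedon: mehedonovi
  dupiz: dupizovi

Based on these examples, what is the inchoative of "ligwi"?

"ligwi" ends in a vowel. The stems ending in a vowel (hogsi → hogsir, guwowva → guwowvir, mitti → mittir) drop the final letter and add -ir.
So ligwi → ligwir.

ligwir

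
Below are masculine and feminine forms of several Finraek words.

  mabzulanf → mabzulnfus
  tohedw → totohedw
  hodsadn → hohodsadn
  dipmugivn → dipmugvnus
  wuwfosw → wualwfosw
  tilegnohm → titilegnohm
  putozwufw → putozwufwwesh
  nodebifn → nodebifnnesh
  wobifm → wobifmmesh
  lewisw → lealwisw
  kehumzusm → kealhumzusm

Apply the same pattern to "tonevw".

"tonevw" has second-to-last letter 'v'. The one such stem in the data (dipmugivn → dipmugvnus) deletes the last vowel and adds -us (as does mabzulanf), so the same rule applies.
The other patterns: stems whose second-to-last letter is 'f' double the final consonant and add -esh; stems whose second-to-last letter is 's' insert -al- after the first vowel; stems whose second-to-last letter is 'd' or 'h' repeat the first consonant+vowel as a prefix.
So tonevw → tonvwus.

tonvwus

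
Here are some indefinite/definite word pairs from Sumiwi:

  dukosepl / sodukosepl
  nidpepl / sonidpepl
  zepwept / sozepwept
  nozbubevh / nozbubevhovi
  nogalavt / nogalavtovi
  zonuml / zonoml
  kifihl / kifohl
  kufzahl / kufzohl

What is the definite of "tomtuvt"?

"tomtuvt" has second-to-last letter 'v'. The stems whose second-to-last letter is 'v' (nozbubevh → nozbubevhovi, nogalavt → nogalavtovi) add -ovi.
The other patterns: stems whose second-to-last letter is 'p' add the prefix so-; stems whose second-to-last letter is 'h' or 'm' change the last vowel to 'o'.
So tomtuvt → tomtuvtovi.

tomtuvtovi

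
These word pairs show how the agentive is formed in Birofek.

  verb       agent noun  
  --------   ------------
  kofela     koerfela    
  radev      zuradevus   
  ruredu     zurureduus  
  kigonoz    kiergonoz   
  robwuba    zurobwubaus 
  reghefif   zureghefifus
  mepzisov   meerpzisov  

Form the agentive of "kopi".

radev and mepzisov both end in -v yet inflect differently (zuradevus, meerpzisov), so the final letter is not what conditions the rule; the first letter is.
"kopi" begins with k-. The stems beginning with k- (kigonoz → kiergonoz, kofela → koerfela) insert -er- after the first vowel.
The other pattern: stems beginning with r- add zu- … -us around the stem.
So kopi → koerpi.

koerpi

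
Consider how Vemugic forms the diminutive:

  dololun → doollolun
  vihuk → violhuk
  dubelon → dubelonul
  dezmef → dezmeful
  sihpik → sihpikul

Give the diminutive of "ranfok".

ranfokul

dololun and dubelon both end in -n yet inflect differently (doollolun, dubelonul), so the final letter is not what conditions the rule; the last vowel is.
"ranfok" has last vowel 'o'. The one such stem in the data (dubelon → dubelonul) adds -ul, so the same rule applies.
So ranfok → ranfokul.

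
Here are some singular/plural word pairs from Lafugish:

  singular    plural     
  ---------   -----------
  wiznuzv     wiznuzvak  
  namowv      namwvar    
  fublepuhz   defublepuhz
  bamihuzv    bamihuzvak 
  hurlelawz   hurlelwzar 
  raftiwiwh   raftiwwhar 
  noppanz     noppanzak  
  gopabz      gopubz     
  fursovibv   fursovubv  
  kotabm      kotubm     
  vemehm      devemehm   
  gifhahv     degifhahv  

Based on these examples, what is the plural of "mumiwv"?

mumwvar

namowv and fursovibv both end in -v yet inflect differently (namwvar, fursovubv), so the final letter is not what conditions the rule; the second-to-last letter is.
"mumiwv" has second-to-last letter 'w'. The stems whose second-to-last letter is 'w' (raftiwiwh → raftiwwhar, namowv → namwvar, hurlelawz → hurlelwzar) delete the last vowel and add -ar.
So mumiwv → mumwvar.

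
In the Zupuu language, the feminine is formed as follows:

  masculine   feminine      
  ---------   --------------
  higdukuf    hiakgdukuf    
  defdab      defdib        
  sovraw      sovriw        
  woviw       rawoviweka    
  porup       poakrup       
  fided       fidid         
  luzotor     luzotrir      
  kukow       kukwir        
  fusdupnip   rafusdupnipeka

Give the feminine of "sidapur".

"sidapur" has last vowel 'u'. The stems whose last vowel is 'u' (higdukuf → hiakgdukuf, porup → poakrup) insert -ak- after the first vowel.
The other patterns: stems whose last vowel is 'i' add ra- … -eka around the stem; stems whose last vowel is 'a' or 'e' change the last vowel to 'i'; stems whose last vowel is 'o' delete the last vowel and add -ir.
So sidapur → siakdapur.

siakdapur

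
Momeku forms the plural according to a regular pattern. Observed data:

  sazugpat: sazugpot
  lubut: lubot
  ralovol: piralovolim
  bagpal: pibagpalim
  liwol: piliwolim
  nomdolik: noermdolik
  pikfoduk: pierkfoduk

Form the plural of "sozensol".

"sozensol" ends in -l. The stems ending in -l (ralovol → piralovolim, bagpal → pibagpalim, liwol → piliwolim) add pi- … -im around the stem.
The other patterns: stems ending in -t change the last vowel to 'o'; stems ending in -k insert -er- after the first vowel.
So sozensol → pisozensolim.

pisozensolim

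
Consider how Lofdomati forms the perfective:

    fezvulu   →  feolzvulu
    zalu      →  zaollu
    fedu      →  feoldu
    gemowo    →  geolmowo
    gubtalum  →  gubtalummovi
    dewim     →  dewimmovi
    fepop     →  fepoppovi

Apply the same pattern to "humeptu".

fezvulu and gubtalum both have last vowel 'u' yet inflect differently (feolzvulu, gubtalummovi), so the last vowel is not what conditions the rule; whether the stem ends in a vowel or a consonant is.
"humeptu" ends in a vowel. The stems ending in a vowel (fezvulu → feolzvulu, zalu → zaollu, fedu → feoldu) insert -ol- after the first vowel.
The other pattern: stems ending in a consonant double the final consonant and add -ovi.
So humeptu → huolmeptu.

huolmeptu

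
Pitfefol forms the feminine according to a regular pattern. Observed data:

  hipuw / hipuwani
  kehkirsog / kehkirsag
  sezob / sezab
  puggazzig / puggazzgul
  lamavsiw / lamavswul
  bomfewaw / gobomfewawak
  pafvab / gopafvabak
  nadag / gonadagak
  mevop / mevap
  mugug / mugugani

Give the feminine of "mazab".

"mazab" has last vowel 'a'. The stems whose last vowel is 'a' (pafvab → gopafvabak, nadag → gonadagak, bomfewaw → gobomfewawak) add go- … -ak around the stem.
The other patterns: stems whose last vowel is 'u' add -ani; stems whose last vowel is 'i' delete the last vowel and add -ul; stems whose last vowel is 'o' change the last vowel to 'a'.
So mazab → gomazabak.

gomazabak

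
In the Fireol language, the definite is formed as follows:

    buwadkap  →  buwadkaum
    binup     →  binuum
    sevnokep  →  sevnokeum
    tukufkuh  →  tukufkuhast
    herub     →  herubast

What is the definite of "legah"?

legahast

binup and tukufkuh both have last vowel 'u' yet inflect differently (binuum, tukufkuhast), so the last vowel is not what conditions the rule; the final letter is.
"legah" ends in -h. The one such stem in the data (tukufkuh → tukufkuhast) adds -ast, so the same rule applies.
The other pattern: stems ending in -p drop the final letter and add -um.
So legah → legahast.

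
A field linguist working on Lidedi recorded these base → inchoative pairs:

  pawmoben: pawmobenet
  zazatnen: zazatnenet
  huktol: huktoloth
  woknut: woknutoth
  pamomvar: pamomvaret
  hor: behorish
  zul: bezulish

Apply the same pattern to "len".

belenish

zul and huktol both end in -l yet inflect differently (bezulish, huktoloth), so the final letter is not what conditions the rule; the number of vowels is.
"len" has 1 vowel. The stems with 1 vowel (hor → behorish, zul → bezulish) add be- … -ish around the stem.
So len → belenish.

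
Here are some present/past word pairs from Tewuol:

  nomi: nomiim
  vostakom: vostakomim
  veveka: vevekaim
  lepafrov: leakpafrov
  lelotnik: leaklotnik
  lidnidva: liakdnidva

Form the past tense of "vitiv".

vitivim

veveka and lidnidva both end in -a yet inflect differently (vevekaim, liakdnidva), so the final letter is not what conditions the rule; the first letter is.
"vitiv" begins with v-. The stems beginning with v- (vostakom → vostakomim, veveka → vevekaim) add -im.
So vitiv → vitivim.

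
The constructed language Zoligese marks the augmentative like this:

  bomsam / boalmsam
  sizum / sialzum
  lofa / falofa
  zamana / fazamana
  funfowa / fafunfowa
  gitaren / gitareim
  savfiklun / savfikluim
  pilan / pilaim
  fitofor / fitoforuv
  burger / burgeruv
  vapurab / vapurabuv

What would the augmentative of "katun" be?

katuim

"katun" ends in -n. The stems ending in -n (gitaren → gitareim, savfiklun → savfikluim, pilan → pilaim) drop the final letter and add -im.
The other patterns: stems ending in -m insert -al- after the first vowel; stems ending in -a add the prefix fa-; stems ending in -b or -r add -uv.
So katun → katuim.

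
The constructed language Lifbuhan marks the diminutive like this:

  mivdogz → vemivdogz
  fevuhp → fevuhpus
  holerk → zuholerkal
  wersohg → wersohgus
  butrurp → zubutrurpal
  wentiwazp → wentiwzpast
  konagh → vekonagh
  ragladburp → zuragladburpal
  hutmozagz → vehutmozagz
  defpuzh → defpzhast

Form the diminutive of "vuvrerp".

zuvuvrerpal

fevuhp and ragladburp both end in -p yet inflect differently (fevuhpus, zuragladburpal), so the final letter is not what conditions the rule; the second-to-last letter is.
"vuvrerp" has second-to-last letter 'r'. The stems whose second-to-last letter is 'r' (holerk → zuholerkal, ragladburp → zuragladburpal, butrurp → zubutrurpal) add zu- … -al around the stem.
The other patterns: stems whose second-to-last letter is 'g' add the prefix ve-; stems whose second-to-last letter is 'h' add -us; stems whose second-to-last letter is 'z' delete the last vowel and add -ast.
So vuvrerp → zuvuvrerpal.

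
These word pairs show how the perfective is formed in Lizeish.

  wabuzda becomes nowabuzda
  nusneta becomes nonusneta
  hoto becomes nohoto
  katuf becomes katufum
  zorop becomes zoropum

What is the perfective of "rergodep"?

rergodepum

"rergodep" ends in a consonant. The stems ending in a consonant (katuf → katufum, zorop → zoropum) add -um.
So rergodep → rergodepum.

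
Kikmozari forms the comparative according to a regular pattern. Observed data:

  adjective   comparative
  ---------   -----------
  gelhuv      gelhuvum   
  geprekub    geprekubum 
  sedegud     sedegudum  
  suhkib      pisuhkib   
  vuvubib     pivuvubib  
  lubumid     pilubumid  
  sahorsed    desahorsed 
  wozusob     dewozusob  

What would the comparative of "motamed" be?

geprekub and suhkib both end in -b yet inflect differently (geprekubum, pisuhkib), so the final letter is not what conditions the rule; the last vowel is.
"motamed" has last vowel 'e'. The one such stem in the data (sahorsed → desahorsed) adds the prefix de-, so the same rule applies.
The other patterns: stems whose last vowel is 'u' add -um; stems whose last vowel is 'i' add the prefix pi-.
So motamed → demotamed.

demotamed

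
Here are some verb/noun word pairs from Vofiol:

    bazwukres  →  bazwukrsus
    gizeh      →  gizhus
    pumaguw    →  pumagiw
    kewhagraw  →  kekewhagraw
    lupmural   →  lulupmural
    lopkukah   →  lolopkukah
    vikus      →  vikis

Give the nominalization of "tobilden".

tobildnus

gizeh and lopkukah both end in -h yet inflect differently (gizhus, lolopkukah), so the final letter is not what conditions the rule; the last vowel is.
"tobilden" has last vowel 'e'. The stems whose last vowel is 'e' (gizeh → gizhus, bazwukres → bazwukrsus) delete the last vowel and add -us.
So tobilden → tobildnus.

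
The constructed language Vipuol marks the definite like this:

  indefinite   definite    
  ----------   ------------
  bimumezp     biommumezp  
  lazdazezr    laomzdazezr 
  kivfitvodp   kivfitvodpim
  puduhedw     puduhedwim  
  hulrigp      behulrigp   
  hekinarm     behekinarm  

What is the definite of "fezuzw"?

feomzuzw

bimumezp and kivfitvodp both end in -p yet inflect differently (biommumezp, kivfitvodpim), so the final letter is not what conditions the rule; the second-to-last letter is.
"fezuzw" has second-to-last letter 'z'. The stems whose second-to-last letter is 'z' (bimumezp → biommumezp, lazdazezr → laomzdazezr) insert -om- after the first vowel.
The other patterns: stems whose second-to-last letter is 'd' add -im; stems whose second-to-last letter is 'g' or 'r' add the prefix be-.
So fezuzw → feomzuzw.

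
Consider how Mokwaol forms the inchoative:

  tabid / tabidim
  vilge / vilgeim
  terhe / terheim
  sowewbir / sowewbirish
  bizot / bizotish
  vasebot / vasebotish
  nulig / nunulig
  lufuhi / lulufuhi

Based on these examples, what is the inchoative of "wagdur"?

tabid and sowewbir both have last vowel 'i' yet inflect differently (tabidim, sowewbirish), so the last vowel is not what conditions the rule; the final letter is.
"wagdur" ends in -r. The one such stem in the data (sowewbir → sowewbirish) adds -ish, so the same rule applies.
So wagdur → wagdurish.

wagdurish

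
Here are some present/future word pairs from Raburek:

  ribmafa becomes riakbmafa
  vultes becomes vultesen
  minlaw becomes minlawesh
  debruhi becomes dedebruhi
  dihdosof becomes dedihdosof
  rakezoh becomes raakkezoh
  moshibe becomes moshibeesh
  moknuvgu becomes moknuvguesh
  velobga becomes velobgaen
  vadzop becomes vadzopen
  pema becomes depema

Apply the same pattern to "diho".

dediho

"diho" begins with d-. The stems beginning with d- (debruhi → dedebruhi, dihdosof → dedihdosof) add the prefix de-.
So diho → dediho.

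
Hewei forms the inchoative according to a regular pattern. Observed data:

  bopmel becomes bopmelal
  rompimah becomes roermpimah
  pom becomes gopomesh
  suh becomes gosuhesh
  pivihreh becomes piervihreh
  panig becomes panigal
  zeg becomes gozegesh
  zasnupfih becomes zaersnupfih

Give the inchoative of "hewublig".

heerwublig

"hewublig" has 3 vowels. The stems with 3 vowels (pivihreh → piervihreh, rompimah → roermpimah, zasnupfih → zaersnupfih) insert -er- after the first vowel.
The other patterns: stems with 1 vowel add go- … -esh around the stem; stems with 2 vowels add -al.
So hewublig → heerwublig.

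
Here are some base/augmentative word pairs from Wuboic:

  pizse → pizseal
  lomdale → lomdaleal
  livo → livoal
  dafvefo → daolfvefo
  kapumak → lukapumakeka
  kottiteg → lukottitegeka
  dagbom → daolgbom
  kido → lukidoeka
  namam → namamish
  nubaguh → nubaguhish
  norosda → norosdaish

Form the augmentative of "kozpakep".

dafvefo and kido both end in -o yet inflect differently (daolfvefo, lukidoeka), so the final letter is not what conditions the rule; the first letter is.
"kozpakep" begins with k-. The stems beginning with k- (kottiteg → lukottitegeka, kido → lukidoeka, kapumak → lukapumakeka) add lu- … -eka around the stem.
So kozpakep → lukozpakepeka.

lukozpakepeka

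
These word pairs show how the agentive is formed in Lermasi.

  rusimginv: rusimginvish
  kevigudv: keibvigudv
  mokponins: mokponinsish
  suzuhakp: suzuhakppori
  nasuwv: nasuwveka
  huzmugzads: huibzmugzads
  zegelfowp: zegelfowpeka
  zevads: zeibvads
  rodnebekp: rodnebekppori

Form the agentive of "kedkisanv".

"kedkisanv" has second-to-last letter 'n'. The stems whose second-to-last letter is 'n' (rusimginv → rusimginvish, mokponins → mokponinsish) add -ish.
The other patterns: stems whose second-to-last letter is 'd' insert -ib- after the first vowel; stems whose second-to-last letter is 'k' double the final consonant and add -ori; stems whose second-to-last letter is 'w' add -eka.
So kedkisanv → kedkisanvish.

kedkisanvish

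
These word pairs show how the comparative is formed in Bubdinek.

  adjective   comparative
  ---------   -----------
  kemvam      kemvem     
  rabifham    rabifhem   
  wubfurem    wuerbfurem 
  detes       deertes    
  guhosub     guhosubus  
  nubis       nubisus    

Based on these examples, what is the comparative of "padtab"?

padteb

"padtab" has last vowel 'a'. The stems whose last vowel is 'a' (kemvam → kemvem, rabifham → rabifhem) change the last vowel to 'e'.
So padtab → padteb.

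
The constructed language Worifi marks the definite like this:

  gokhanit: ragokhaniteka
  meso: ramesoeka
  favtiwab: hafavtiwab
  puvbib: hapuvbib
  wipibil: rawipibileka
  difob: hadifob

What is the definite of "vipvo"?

ravipvoeka

puvbib and gokhanit both have last vowel 'i' yet inflect differently (hapuvbib, ragokhaniteka), so the last vowel is not what conditions the rule; the final letter is.
"vipvo" ends in -o. The one such stem in the data (meso → ramesoeka) adds ra- … -eka around the stem, so the same rule applies.
The other pattern: stems ending in -b add the prefix ha-.
So vipvo → ravipvoeka.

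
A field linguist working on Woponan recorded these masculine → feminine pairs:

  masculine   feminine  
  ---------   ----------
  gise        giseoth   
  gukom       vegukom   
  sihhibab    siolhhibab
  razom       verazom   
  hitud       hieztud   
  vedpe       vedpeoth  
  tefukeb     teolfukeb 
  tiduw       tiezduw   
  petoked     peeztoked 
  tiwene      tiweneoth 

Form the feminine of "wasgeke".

wasgekeoth

tiwene and tefukeb both have last vowel 'e' yet inflect differently (tiweneoth, teolfukeb), so the last vowel is not what conditions the rule; the final letter is.
"wasgeke" ends in -e. The stems ending in -e (tiwene → tiweneoth, vedpe → vedpeoth, gise → giseoth) add -oth.
The other patterns: stems ending in -b insert -ol- after the first vowel; stems ending in -m add the prefix ve-; stems ending in -d or -w insert -ez- after the first vowel.
So wasgeke → wasgekeoth.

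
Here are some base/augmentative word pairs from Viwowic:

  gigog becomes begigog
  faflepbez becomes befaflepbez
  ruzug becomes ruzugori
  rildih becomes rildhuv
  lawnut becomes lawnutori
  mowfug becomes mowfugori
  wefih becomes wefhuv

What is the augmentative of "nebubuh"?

mowfug and gigog both end in -g yet inflect differently (mowfugori, begigog), so the final letter is not what conditions the rule; the last vowel is.
"nebubuh" has last vowel 'u'. The stems whose last vowel is 'u' (mowfug → mowfugori, lawnut → lawnutori, ruzug → ruzugori) add -ori.
The other patterns: stems whose last vowel is 'i' delete the last vowel and add -uv; stems whose last vowel is 'e' or 'o' add the prefix be-.
So nebubuh → nebubuhori.

nebubuhori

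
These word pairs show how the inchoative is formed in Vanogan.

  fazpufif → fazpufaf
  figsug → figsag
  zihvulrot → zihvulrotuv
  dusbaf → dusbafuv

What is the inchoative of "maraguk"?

maragak

fazpufif and dusbaf both end in -f yet inflect differently (fazpufaf, dusbafuv), so the final letter is not what conditions the rule; the last vowel is.
"maraguk" has last vowel 'u'. The one such stem in the data (figsug → figsag) changes the last vowel to 'a' (as does fazpufif), so the same rule applies.
The other pattern: stems whose last vowel is 'a' or 'o' add -uv.
So maraguk → maragak.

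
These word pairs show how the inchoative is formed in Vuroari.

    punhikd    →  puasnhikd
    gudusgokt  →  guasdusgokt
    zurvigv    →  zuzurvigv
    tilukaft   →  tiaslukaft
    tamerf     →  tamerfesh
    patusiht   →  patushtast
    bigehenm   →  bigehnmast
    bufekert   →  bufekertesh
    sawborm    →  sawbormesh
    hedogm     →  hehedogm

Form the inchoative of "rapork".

raporkesh

gudusgokt and bufekert both end in -t yet inflect differently (guasdusgokt, bufekertesh), so the final letter is not what conditions the rule; the second-to-last letter is.
"rapork" has second-to-last letter 'r'. The stems whose second-to-last letter is 'r' (tamerf → tamerfesh, bufekert → bufekertesh, sawborm → sawbormesh) add -esh.
So rapork → raporkesh.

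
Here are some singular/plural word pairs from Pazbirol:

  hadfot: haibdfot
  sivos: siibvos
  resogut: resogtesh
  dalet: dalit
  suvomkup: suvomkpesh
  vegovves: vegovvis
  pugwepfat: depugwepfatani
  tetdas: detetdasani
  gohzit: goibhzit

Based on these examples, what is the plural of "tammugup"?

dalet and pugwepfat both end in -t yet inflect differently (dalit, depugwepfatani), so the final letter is not what conditions the rule; the last vowel is.
"tammugup" has last vowel 'u'. The stems whose last vowel is 'u' (suvomkup → suvomkpesh, resogut → resogtesh) delete the last vowel and add -esh.
The other patterns: stems whose last vowel is 'e' change the last vowel to 'i'; stems whose last vowel is 'a' add de- … -ani around the stem; stems whose last vowel is 'i' or 'o' insert -ib- after the first vowel.
So tammugup → tammugpesh.

tammugpesh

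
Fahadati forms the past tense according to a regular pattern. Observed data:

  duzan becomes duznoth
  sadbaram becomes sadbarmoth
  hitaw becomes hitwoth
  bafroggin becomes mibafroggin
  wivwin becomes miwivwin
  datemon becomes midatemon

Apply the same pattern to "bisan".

bisnoth

duzan and bafroggin both end in -n yet inflect differently (duznoth, mibafroggin), so the final letter is not what conditions the rule; the last vowel is.
"bisan" has last vowel 'a'. The stems whose last vowel is 'a' (duzan → duznoth, sadbaram → sadbarmoth, hitaw → hitwoth) delete the last vowel and add -oth.
The other pattern: stems whose last vowel is 'i' or 'o' add the prefix mi-.
So bisan → bisnoth.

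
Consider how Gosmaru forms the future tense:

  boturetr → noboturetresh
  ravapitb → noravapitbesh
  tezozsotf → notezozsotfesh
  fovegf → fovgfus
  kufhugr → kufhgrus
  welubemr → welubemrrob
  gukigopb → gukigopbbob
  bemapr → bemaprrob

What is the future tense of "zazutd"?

tezozsotf and fovegf both end in -f yet inflect differently (notezozsotfesh, fovgfus), so the final letter is not what conditions the rule; the second-to-last letter is.
"zazutd" has second-to-last letter 't'. The stems whose second-to-last letter is 't' (boturetr → noboturetresh, ravapitb → noravapitbesh, tezozsotf → notezozsotfesh) add no- … -esh around the stem.
The other patterns: stems whose second-to-last letter is 'g' delete the last vowel and add -us; stems whose second-to-last letter is 'm' or 'p' double the final consonant and add -ob.
So zazutd → nozazutdesh.

nozazutdesh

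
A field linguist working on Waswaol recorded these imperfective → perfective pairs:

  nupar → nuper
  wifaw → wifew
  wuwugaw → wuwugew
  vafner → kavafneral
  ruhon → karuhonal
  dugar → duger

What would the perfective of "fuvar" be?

fuver

nupar and vafner both end in -r yet inflect differently (nuper, kavafneral), so the final letter is not what conditions the rule; the last vowel is.
"fuvar" has last vowel 'a'. The stems whose last vowel is 'a' (nupar → nuper, wifaw → wifew, dugar → duger) change the last vowel to 'e'.
So fuvar → fuver.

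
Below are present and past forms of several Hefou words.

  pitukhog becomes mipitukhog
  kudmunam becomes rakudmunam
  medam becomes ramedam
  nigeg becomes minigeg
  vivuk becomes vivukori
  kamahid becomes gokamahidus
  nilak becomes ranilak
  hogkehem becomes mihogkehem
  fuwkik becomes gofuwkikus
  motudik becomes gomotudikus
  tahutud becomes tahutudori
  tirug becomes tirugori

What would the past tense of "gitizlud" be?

gitizludori

hogkehem and medam both end in -m yet inflect differently (mihogkehem, ramedam), so the final letter is not what conditions the rule; the last vowel is.
"gitizlud" has last vowel 'u'. The stems whose last vowel is 'u' (tirug → tirugori, vivuk → vivukori, tahutud → tahutudori) add -ori.
The other patterns: stems whose last vowel is 'i' add go- … -us around the stem; stems whose last vowel is 'e' or 'o' add the prefix mi-; stems whose last vowel is 'a' add the prefix ra-.
So gitizlud → gitizludori.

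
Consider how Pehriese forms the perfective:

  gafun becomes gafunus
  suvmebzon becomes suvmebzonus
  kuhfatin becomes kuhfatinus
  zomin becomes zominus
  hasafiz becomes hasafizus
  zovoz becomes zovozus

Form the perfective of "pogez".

Every pair shown (gafun → gafunus, suvmebzon → suvmebzonus, kuhfatin → kuhfatinus, …) follows the same rule: add -us.
So pogez → pogezus.

pogezus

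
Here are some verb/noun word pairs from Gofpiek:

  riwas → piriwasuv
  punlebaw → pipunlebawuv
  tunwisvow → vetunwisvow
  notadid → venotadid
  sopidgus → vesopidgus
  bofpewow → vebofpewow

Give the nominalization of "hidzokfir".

"hidzokfir" has last vowel 'i'. The one such stem in the data (notadid → venotadid) adds the prefix ve-, so the same rule applies.
The other pattern: stems whose last vowel is 'a' add pi- … -uv around the stem.
So hidzokfir → vehidzokfir.

vehidzokfir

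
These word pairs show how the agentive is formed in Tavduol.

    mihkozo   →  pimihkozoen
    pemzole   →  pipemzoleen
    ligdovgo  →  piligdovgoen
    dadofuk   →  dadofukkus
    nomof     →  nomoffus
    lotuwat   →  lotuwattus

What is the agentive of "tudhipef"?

mihkozo and nomof both have last vowel 'o' yet inflect differently (pimihkozoen, nomoffus), so the last vowel is not what conditions the rule; whether the stem ends in a vowel or a consonant is.
"tudhipef" ends in a consonant. The stems ending in a consonant (dadofuk → dadofukkus, nomof → nomoffus, lotuwat → lotuwattus) double the final consonant and add -us.
So tudhipef → tudhipeffus.

tudhipeffus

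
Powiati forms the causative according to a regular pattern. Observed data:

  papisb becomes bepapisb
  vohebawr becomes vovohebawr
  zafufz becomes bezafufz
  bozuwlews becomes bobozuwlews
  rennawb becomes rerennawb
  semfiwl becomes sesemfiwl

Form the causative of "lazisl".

"lazisl" has second-to-last letter 's'. The one such stem in the data (papisb → bepapisb) adds the prefix be-, so the same rule applies.
So lazisl → belazisl.

belazisl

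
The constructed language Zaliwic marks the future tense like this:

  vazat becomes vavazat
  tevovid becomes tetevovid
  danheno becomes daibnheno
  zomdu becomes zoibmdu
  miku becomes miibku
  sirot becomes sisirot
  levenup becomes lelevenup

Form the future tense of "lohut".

lolohut

"lohut" ends in a consonant. The stems ending in a consonant (sirot → sisirot, levenup → lelevenup, tevovid → tetevovid) repeat the first consonant+vowel as a prefix.
So lohut → lolohut.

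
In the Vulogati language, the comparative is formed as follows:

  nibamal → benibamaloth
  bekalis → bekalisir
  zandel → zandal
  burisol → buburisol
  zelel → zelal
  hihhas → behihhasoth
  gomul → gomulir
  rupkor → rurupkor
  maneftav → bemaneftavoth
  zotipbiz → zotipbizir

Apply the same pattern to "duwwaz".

beduwwazoth

nibamal and burisol both end in -l yet inflect differently (benibamaloth, buburisol), so the final letter is not what conditions the rule; the last vowel is.
"duwwaz" has last vowel 'a'. The stems whose last vowel is 'a' (hihhas → behihhasoth, nibamal → benibamaloth, maneftav → bemaneftavoth) add be- … -oth around the stem.
So duwwaz → beduwwazoth.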